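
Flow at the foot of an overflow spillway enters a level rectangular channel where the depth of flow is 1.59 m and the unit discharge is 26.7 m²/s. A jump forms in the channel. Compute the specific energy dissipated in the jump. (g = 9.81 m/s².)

V₁ = q/y₁ = 26.7/1.59 = 16.8 m/s. Fr₁ = V₁/√(g·y₁) = 16.8/√(9.81×1.59) = 4.25.
By Bélanger, y₂/y₁ = ½[√(1 + 8Fr₁²) − 1] = ½[√145.6 − 1] = 5.53.
y₂ = 5.53 × 1.59 = 8.80 m.
V₂ = q/y₂ = 26.7/8.80 = 3.03 m/s. E₁ = y₁ + V₁²/2g = 16.0 m; E₂ = y₂ + V₂²/2g = 9.27 m. ΔE = E₁ − E₂ = 6.69 m.

ΔE = 6.69 m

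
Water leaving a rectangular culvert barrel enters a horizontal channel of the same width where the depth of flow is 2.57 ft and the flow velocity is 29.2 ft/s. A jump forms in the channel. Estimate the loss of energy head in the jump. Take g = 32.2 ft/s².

Fr₁ = V₁/√(g·y₁) = 29.2/√(32.2×2.57) = 3.21.
Bélanger equation: y₂/y₁ = ½[√(1 + 8Fr₁²) − 1] = ½[√83.43 − 1] = 4.07.
y₂ = 4.07 × 2.57 = 10.5 ft.
q = V₁·y₁ = 29.2 × 2.57 = 75.0 ft²/s. V₂ = q/y₂ = 75.0/10.5 = 7.18 ft/s. E₁ = y₁ + V₁²/2g = 15.8 ft; E₂ = y₂ + V₂²/2g = 11.3 ft. ΔE = E₁ − E₂ = 4.56 ft.

ΔE = 4.56 ft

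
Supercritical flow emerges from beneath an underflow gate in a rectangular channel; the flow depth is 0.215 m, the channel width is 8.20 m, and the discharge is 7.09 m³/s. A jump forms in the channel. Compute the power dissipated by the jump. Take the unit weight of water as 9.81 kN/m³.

q = Q/b = 7.09/8.20 = 0.865 m²/s; V₁ = q/y₁ = 4.02 m/s. Fr₁ = V₁/√(g·y₁) = 2.77.
From the momentum equation for a rectangular channel, y₂/y₁ = ½[√(1 + 8Fr₁²) − 1] = ½[√62.34 − 1] = 3.45.
y₂ = 3.45 × 0.215 = 0.741 m.
V₂ = q/y₂ = 0.865/0.741 = 1.17 m/s. E₁ = y₁ + V₁²/2g = 1.04 m; E₂ = y₂ + V₂²/2g = 0.811 m. ΔE = E₁ − E₂ = 0.229 m.
P = γ·Q·ΔE = 9.81 × 7.09 × 0.229 = 15.9 kW.

P = 15.9 kW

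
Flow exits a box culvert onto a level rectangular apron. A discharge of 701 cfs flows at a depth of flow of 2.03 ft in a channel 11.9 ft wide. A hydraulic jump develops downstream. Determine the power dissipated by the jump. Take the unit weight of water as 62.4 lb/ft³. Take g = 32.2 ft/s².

q = Q/b = 701/11.9 = 58.9 ft²/s; V₁ = q/y₁ = 29.0 ft/s. Fr₁ = V₁/√(g·y₁) = 3.59.
By Bélanger, y₂/y₁ = ½[√(1 + 8Fr₁²) − 1] = ½[√104.1 − 1] = 4.60.
y₂ = 4.60 × 2.03 = 9.34 ft.
Head loss: ΔE = (y₂ − y₁)³/(4y₁y₂) = (9.34 − 2.03)³/(4×2.03×9.34) = 390/75.8 = 5.15 ft.
P = γ·Q·ΔE/550 = 62.4 × 701 × 5.15 / 550 = 409 hp.

P = 409 hp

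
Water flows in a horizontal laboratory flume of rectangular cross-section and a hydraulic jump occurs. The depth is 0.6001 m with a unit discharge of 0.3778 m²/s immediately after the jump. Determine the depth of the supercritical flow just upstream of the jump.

y₁ = 0.07213 m

V₂ = q/y₂ = 0.3778/0.6001 = 0.6296 m/s; Fr₂ = V₂/√(g·y₂) = 0.2595.
From the momentum equation (using Fr₂), y₁/y₂ = ½[√(1 + 8Fr₂²) − 1] = ½[√1.5386 − 1] = 0.1202.
y₁ = 0.1202 × 0.6001 = 0.07213 m.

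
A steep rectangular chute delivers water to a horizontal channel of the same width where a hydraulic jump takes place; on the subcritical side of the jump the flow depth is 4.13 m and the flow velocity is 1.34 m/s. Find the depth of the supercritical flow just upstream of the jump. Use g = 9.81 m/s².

y₁ = 0.338 m

Fr₂ = V₂/√(g·y₂) = 1.34/√(9.81×4.13) = 0.211.
From the momentum equation (using Fr₂), y₁/y₂ = ½[√(1 + 8Fr₂²) − 1] = ½[√1.355 − 1] = 0.0819.
y₁ = 0.0819 × 4.13 = 0.338 m.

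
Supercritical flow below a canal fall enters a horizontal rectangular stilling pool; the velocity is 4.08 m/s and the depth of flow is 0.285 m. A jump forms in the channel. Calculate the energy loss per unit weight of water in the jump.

Fr₁ = V₁/√(g·y₁) = 4.08/√(9.81×0.285) = 2.44.
From the momentum equation for a rectangular channel, y₂/y₁ = ½[√(1 + 8Fr₁²) − 1] = ½[√48.63 − 1] = 2.99.
y₂ = 2.99 × 0.285 = 0.851 m.
Head loss: ΔE = (y₂ − y₁)³/(4y₁y₂) = (0.851 − 0.285)³/(4×0.285×0.851) = 0.182/0.970 = 0.187 m.

ΔE = 0.187 m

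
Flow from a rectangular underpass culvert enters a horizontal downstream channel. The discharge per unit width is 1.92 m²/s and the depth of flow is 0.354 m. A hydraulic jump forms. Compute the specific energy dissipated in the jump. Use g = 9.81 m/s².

ΔE = 0.450 m

V₁ = q/y₁ = 1.92/0.354 = 5.42 m/s. Fr₁ = V₁/√(g·y₁) = 5.42/√(9.81×0.354) = 2.91.
By Bélanger, y₂/y₁ = ½[√(1 + 8Fr₁²) − 1] = ½[√68.77 − 1] = 3.65.
y₂ = 3.65 × 0.354 = 1.29 m.
V₂ = q/y₂ = 1.92/1.29 = 1.49 m/s. E₁ = y₁ + V₁²/2g = 1.85 m; E₂ = y₂ + V₂²/2g = 1.40 m. ΔE = E₁ − E₂ = 0.450 m.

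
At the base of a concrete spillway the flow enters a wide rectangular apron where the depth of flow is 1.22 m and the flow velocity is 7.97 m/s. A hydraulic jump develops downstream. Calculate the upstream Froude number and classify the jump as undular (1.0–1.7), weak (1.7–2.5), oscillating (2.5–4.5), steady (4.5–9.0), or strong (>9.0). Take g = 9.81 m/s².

Fr₁ = V₁/√(g·y₁) = 7.97/√(9.81×1.22) = 2.30.
Fr₁ = 2.30 lies in the weak range.

Fr₁ = 2.30; weak jump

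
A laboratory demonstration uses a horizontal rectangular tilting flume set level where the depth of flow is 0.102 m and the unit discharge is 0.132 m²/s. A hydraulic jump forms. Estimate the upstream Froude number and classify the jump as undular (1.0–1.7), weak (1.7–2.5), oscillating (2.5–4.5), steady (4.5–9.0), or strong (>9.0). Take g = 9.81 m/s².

V₁ = q/y₁ = 0.132/0.102 = 1.29 m/s. Fr₁ = V₁/√(g·y₁) = 1.29/√(9.81×0.102) = 1.29.
Fr₁ = 1.29 lies in the undular range.

Fr₁ = 1.29; undular jump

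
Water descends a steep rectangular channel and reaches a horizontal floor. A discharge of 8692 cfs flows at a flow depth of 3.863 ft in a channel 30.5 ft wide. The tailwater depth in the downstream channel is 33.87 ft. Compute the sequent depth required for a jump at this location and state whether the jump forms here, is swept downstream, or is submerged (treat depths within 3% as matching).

y₂ = 34.26 ft; the jump forms here

q = Q/b = 8692/30.5 = 285.0 ft²/s; V₁ = q/y₁ = 73.77 ft/s. Fr₁ = V₁/√(g·y₁) = 6.615.
Bélanger equation: y₂/y₁ = ½[√(1 + 8Fr₁²) − 1] = ½[√351.03 − 1] = 8.868.
y₂ = 8.868 × 3.863 = 34.26 ft.
Tailwater y_tw = 33.87 ft: y_tw ≈ y₂, so the jump forms here.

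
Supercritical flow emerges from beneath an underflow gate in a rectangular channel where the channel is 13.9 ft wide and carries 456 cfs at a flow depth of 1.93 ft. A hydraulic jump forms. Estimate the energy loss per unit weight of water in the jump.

q = Q/b = 456/13.9 = 32.8 ft²/s; V₁ = q/y₁ = 17.0 ft/s. Fr₁ = V₁/√(g·y₁) = 2.16.
Sequent-depth ratio: y₂/y₁ = ½[√(1 + 8Fr₁²) − 1] = ½[√38.19 − 1] = 2.59.
y₂ = 2.59 × 1.93 = 5.00 ft.
V₂ = q/y₂ = 32.8/5.00 = 6.56 ft/s. E₁ = y₁ + V₁²/2g = 6.42 ft; E₂ = y₂ + V₂²/2g = 5.67 ft. ΔE = E₁ − E₂ = 0.749 ft.

ΔE = 0.749 ft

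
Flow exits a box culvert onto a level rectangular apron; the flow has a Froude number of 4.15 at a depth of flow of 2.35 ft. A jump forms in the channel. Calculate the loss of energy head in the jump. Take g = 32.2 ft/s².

ΔE = 9.22 ft

Fr₁ = 4.15 (given).
From the momentum equation for a rectangular channel, y₂/y₁ = ½[√(1 + 8Fr₁²) − 1] = ½[√138.8 − 1] = 5.39.
y₂ = 5.39 × 2.35 = 12.7 ft.
V₁ = Fr₁·√(g·y₁) = 4.15×√(32.2×2.35) = 36.1 ft/s; q = V₁·y₁ = 84.8 ft²/s. V₂ = q/y₂ = 84.8/12.7 = 6.70 ft/s. E₁ = y₁ + V₁²/2g = 22.6 ft; E₂ = y₂ + V₂²/2g = 13.4 ft. ΔE = E₁ − E₂ = 9.22 ft.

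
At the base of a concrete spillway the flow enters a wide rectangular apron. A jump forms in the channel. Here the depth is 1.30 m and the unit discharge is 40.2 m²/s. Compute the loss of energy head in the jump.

V₁ = q/y₁ = 40.2/1.30 = 30.9 m/s. Fr₁ = V₁/√(g·y₁) = 30.9/√(9.81×1.30) = 8.66.
From the momentum equation for a rectangular channel, y₂/y₁ = ½[√(1 + 8Fr₁²) − 1] = ½[√600.9 − 1] = 11.8.
y₂ = 11.8 × 1.30 = 15.3 m.
V₂ = q/y₂ = 40.2/15.3 = 2.63 m/s. E₁ = y₁ + V₁²/2g = 50.0 m; E₂ = y₂ + V₂²/2g = 15.6 m. ΔE = E₁ − E₂ = 34.4 m.

ΔE = 34.4 m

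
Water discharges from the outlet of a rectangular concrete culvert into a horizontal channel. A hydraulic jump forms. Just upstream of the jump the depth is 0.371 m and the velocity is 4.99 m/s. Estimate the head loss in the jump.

ΔE = 0.319 m

Fr₁ = V₁/√(g·y₁) = 4.99/√(9.81×0.371) = 2.62.
Sequent-depth ratio: y₂/y₁ = ½[√(1 + 8Fr₁²) − 1] = ½[√55.73 − 1] = 3.23.
y₂ = 3.23 × 0.371 = 1.20 m.
Head loss: ΔE = (y₂ − y₁)³/(4y₁y₂) = (1.20 − 0.371)³/(4×0.371×1.20) = 0.568/1.78 = 0.319 m.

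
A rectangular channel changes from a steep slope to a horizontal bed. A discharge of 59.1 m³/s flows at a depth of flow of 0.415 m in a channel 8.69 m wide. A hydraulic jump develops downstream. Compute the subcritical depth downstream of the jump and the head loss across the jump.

y₂ = 4.56 m; ΔE = 9.43 m

q = Q/b = 59.1/8.69 = 6.80 m²/s; V₁ = q/y₁ = 16.4 m/s. Fr₁ = V₁/√(g·y₁) = 8.12.
Sequent-depth ratio: y₂/y₁ = ½[√(1 + 8Fr₁²) − 1] = ½[√528.7 − 1] = 11.0.
y₂ = 11.0 × 0.415 = 4.56 m.
Head loss: ΔE = (y₂ − y₁)³/(4y₁y₂) = (4.56 − 0.415)³/(4×0.415×4.56) = 71.4/7.58 = 9.43 m.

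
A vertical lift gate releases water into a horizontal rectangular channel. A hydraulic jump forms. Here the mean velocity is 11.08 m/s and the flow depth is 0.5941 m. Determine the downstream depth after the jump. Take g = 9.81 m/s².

y₂ = 3.570 m

Fr₁ = V₁/√(g·y₁) = 11.08/√(9.81×0.5941) = 4.590.
By Bélanger, y₂/y₁ = ½[√(1 + 8Fr₁²) − 1] = ½[√169.52 − 1] = 6.010.
y₂ = 6.010 × 0.5941 = 3.570 m.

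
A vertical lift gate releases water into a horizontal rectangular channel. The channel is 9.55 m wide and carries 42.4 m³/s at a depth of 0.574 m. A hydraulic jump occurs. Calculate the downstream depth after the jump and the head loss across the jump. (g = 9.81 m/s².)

y₂ = 2.37 m; ΔE = 1.07 m

q = Q/b = 42.4/9.55 = 4.44 m²/s; V₁ = q/y₁ = 7.73 m/s. Fr₁ = V₁/√(g·y₁) = 3.26.
Conjugate-depth relation: y₂/y₁ = ½[√(1 + 8Fr₁²) − 1] = ½[√86.00 − 1] = 4.14.
y₂ = 4.14 × 0.574 = 2.37 m.
Head loss: ΔE = (y₂ − y₁)³/(4y₁y₂) = (2.37 − 0.574)³/(4×0.574×2.37) = 5.84/5.45 = 1.07 m.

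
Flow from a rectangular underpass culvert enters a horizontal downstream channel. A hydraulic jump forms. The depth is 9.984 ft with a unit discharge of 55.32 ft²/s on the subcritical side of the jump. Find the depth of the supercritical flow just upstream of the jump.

V₂ = q/y₂ = 55.32/9.984 = 5.541 ft/s; Fr₂ = V₂/√(g·y₂) = 0.3090.
Since the conjugate-depth ratio holds either way, y₁/y₂ = ½[√(1 + 8Fr₂²) − 1] = ½[√1.7640 − 1] = 0.1641.
y₁ = 0.1641 × 9.984 = 1.638 ft.

y₁ = 1.638 ft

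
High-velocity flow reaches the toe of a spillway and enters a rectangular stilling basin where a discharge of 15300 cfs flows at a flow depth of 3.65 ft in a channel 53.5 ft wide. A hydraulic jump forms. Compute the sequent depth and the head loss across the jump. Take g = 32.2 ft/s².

y₂ = 35.5 ft; ΔE = 62.4 ft

q = Q/b = 15300/53.5 = 286 ft²/s; V₁ = q/y₁ = 78.4 ft/s. Fr₁ = V₁/√(g·y₁) = 7.23.
Sequent-depth ratio: y₂/y₁ = ½[√(1 + 8Fr₁²) − 1] = ½[√418.9 − 1] = 9.73.
y₂ = 9.73 × 3.65 = 35.5 ft.
Head loss: ΔE = (y₂ − y₁)³/(4y₁y₂) = (35.5 − 3.65)³/(4×3.65×35.5) = 32387/519 = 62.4 ft.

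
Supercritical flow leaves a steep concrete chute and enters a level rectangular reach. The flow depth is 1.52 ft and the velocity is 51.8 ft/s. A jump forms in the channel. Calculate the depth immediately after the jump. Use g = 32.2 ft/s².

y₂ = 15.2 ft

Fr₁ = V₁/√(g·y₁) = 51.8/√(32.2×1.52) = 7.40.
From the momentum equation for a rectangular channel, y₂/y₁ = ½[√(1 + 8Fr₁²) − 1] = ½[√439.6 − 1] = 9.98.
y₂ = 9.98 × 1.52 = 15.2 ft.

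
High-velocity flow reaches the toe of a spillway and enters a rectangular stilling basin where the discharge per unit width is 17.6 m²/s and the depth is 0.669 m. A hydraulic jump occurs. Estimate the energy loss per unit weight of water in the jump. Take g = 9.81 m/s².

V₁ = q/y₁ = 17.6/0.669 = 26.3 m/s. Fr₁ = V₁/√(g·y₁) = 26.3/√(9.81×0.669) = 10.3.
Bélanger equation: y₂/y₁ = ½[√(1 + 8Fr₁²) − 1] = ½[√844.7 − 1] = 14.0.
y₂ = 14.0 × 0.669 = 9.39 m.
Head loss: ΔE = (y₂ − y₁)³/(4y₁y₂) = (9.39 − 0.669)³/(4×0.669×9.39) = 663/25.1 = 26.4 m.

ΔE = 26.4 m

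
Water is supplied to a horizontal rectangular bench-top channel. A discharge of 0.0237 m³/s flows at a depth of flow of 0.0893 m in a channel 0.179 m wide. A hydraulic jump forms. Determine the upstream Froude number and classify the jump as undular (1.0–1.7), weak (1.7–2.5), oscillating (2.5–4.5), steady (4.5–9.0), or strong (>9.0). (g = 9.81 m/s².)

Fr₁ = 1.58; undular jump

q = Q/b = 0.0237/0.179 = 0.132 m²/s; V₁ = q/y₁ = 1.48 m/s. Fr₁ = V₁/√(g·y₁) = 1.58.
Fr₁ = 1.58 lies in the undular range.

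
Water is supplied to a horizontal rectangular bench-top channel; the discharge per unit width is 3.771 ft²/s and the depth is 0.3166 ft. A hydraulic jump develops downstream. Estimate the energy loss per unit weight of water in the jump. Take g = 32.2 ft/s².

V₁ = q/y₁ = 3.771/0.3166 = 11.91 ft/s. Fr₁ = V₁/√(g·y₁) = 11.91/√(32.2×0.3166) = 3.730.
Sequent-depth ratio: y₂/y₁ = ½[√(1 + 8Fr₁²) − 1] = ½[√112.33 − 1] = 4.799.
y₂ = 4.799 × 0.3166 = 1.519 ft.
Head loss: ΔE = (y₂ − y₁)³/(4y₁y₂) = (1.519 − 0.3166)³/(4×0.3166×1.519) = 1.740/1.924 = 0.9045 ft.

ΔE = 0.9045 ft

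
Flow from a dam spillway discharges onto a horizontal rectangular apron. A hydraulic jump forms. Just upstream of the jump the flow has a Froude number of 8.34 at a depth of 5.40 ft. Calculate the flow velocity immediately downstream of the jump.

Fr₁ = 8.34 (given).
From the momentum equation for a rectangular channel, y₂/y₁ = ½[√(1 + 8Fr₁²) − 1] = ½[√557.4 − 1] = 11.3.
y₂ = 11.3 × 5.40 = 61.0 ft.
V₁ = Fr₁·√(g·y₁) = 8.34×√(32.2×5.40) = 110 ft/s; q = V₁·y₁ = 594 ft²/s.
V₂ = q/y₂ = 594/61.0 = 9.73 ft/s.

V₂ = 9.73 ft/s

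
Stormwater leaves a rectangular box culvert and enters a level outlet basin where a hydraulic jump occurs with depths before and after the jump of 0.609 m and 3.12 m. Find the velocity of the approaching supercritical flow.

For a rectangular channel the momentum equation gives q² = ½·g·y₁·y₂·(y₁ + y₂) = ½×9.81×0.609×3.12×3.73 = 34.8.
q = √34.8 = 5.90 m²/s.
V₁ = q/y₁ = 5.90/0.609 = 9.68 m/s.

V₁ = 9.68 m/s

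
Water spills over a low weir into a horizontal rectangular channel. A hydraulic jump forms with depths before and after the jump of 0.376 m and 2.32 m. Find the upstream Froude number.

For a rectangular channel the momentum equation gives q² = ½·g·y₁·y₂·(y₁ + y₂) = ½×9.81×0.376×2.32×2.70 = 11.5.
q = √11.5 = 3.40 m²/s.
V₁ = q/y₁ = 9.03 m/s; Fr₁ = V₁/√(g·y₁) = 4.70.

Fr₁ = 4.70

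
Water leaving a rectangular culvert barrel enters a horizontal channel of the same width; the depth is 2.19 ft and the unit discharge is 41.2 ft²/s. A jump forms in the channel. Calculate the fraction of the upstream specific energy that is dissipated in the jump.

ΔE/E₁ = 0.131 (13.1%)

V₁ = q/y₁ = 41.2/2.19 = 18.8 ft/s. Fr₁ = V₁/√(g·y₁) = 18.8/√(32.2×2.19) = 2.24.
Bélanger equation: y₂/y₁ = ½[√(1 + 8Fr₁²) − 1] = ½[√41.15 − 1] = 2.71.
y₂ = 2.71 × 2.19 = 5.93 ft.
E₁ = y₁ + V₁²/2g = 7.69 ft. ΔE = (y₂ − y₁)³/(4y₁y₂) = 1.01 ft. ΔE/E₁ = 1.01/7.69 = 0.131.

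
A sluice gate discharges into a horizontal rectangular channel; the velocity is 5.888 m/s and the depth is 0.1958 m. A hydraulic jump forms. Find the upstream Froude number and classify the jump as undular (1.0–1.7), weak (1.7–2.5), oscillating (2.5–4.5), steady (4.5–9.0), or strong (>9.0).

Fr₁ = 4.248; oscillating jump

Fr₁ = V₁/√(g·y₁) = 5.888/√(9.81×0.1958) = 4.248.
Fr₁ = 4.248 lies in the oscillating range.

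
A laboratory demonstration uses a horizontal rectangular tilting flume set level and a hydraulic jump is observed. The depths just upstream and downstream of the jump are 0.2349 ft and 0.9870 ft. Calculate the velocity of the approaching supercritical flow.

For a rectangular channel the momentum equation gives q² = ½·g·y₁·y₂·(y₁ + y₂) = ½×32.2×0.2349×0.9870×1.222 = 4.561.
q = √4.561 = 2.136 ft²/s.
V₁ = q/y₁ = 2.136/0.2349 = 9.092 ft/s.

V₁ = 9.092 ft/s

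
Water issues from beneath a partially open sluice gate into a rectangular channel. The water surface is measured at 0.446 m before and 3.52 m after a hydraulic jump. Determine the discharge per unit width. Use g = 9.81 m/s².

For a rectangular channel the momentum equation gives q² = ½·g·y₁·y₂·(y₁ + y₂) = ½×9.81×0.446×3.52×3.97 = 30.5.
q = √30.5 = 5.53 m²/s.

q = 5.53 m²/s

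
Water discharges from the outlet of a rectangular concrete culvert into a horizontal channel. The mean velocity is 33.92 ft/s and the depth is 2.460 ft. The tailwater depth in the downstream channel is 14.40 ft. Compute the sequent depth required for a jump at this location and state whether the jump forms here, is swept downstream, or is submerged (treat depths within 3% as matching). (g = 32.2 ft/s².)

y₂ = 12.09 ft; the jump is submerged

Fr₁ = V₁/√(g·y₁) = 33.92/√(32.2×2.460) = 3.811.
By Bélanger, y₂/y₁ = ½[√(1 + 8Fr₁²) − 1] = ½[√117.20 − 1] = 4.913.
y₂ = 4.913 × 2.460 = 12.09 ft.
Tailwater y_tw = 14.40 ft: y_tw > y₂, so the jump is submerged.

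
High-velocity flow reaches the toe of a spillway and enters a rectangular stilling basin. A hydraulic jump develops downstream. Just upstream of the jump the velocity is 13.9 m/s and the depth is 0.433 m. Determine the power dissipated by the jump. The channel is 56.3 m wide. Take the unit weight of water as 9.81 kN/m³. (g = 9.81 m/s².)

P = 20747 kW

Fr₁ = V₁/√(g·y₁) = 13.9/√(9.81×0.433) = 6.74.
Sequent-depth ratio: y₂/y₁ = ½[√(1 + 8Fr₁²) − 1] = ½[√364.9 − 1] = 9.05.
y₂ = 9.05 × 0.433 = 3.92 m.
q = V₁·y₁ = 13.9 × 0.433 = 6.02 m²/s. V₂ = q/y₂ = 6.02/3.92 = 1.54 m/s. E₁ = y₁ + V₁²/2g = 10.3 m; E₂ = y₂ + V₂²/2g = 4.04 m. ΔE = E₁ − E₂ = 6.24 m.
Q = q·b = 6.02 × 56.3 = 339 m³/s. P = γ·Q·ΔE = 9.81 × 339 × 6.24 = 20747 kW.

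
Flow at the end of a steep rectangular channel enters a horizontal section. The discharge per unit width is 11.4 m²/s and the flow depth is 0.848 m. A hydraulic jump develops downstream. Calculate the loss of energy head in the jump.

V₁ = q/y₁ = 11.4/0.848 = 13.4 m/s. Fr₁ = V₁/√(g·y₁) = 13.4/√(9.81×0.848) = 4.66.
Sequent-depth ratio: y₂/y₁ = ½[√(1 + 8Fr₁²) − 1] = ½[√174.8 − 1] = 6.11.
y₂ = 6.11 × 0.848 = 5.18 m.
V₂ = q/y₂ = 11.4/5.18 = 2.20 m/s. E₁ = y₁ + V₁²/2g = 10.1 m; E₂ = y₂ + V₂²/2g = 5.43 m. ΔE = E₁ − E₂ = 4.63 m.

ΔE = 4.63 m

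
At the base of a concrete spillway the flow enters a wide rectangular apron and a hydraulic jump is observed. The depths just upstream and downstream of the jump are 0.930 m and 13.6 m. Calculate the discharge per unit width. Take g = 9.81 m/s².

For a rectangular channel the momentum equation gives q² = ½·g·y₁·y₂·(y₁ + y₂) = ½×9.81×0.930×13.6×14.5 = 901.
q = √901 = 30.0 m²/s.

q = 30.0 m²/s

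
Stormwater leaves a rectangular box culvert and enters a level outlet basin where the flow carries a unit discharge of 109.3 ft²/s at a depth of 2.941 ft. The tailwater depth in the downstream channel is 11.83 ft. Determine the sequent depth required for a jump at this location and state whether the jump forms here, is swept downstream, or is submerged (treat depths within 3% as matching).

y₂ = 14.48 ft; the jump is swept downstream

V₁ = q/y₁ = 109.3/2.941 = 37.16 ft/s. Fr₁ = V₁/√(g·y₁) = 37.16/√(32.2×2.941) = 3.819.
Bélanger equation: y₂/y₁ = ½[√(1 + 8Fr₁²) − 1] = ½[√117.68 − 1] = 4.924.
y₂ = 4.924 × 2.941 = 14.48 ft.
Tailwater y_tw = 11.83 ft: y_tw < y₂, so the jump is swept downstream.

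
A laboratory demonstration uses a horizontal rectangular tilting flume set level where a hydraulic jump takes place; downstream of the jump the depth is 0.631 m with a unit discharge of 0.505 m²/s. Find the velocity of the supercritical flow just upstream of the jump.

V₂ = q/y₂ = 0.505/0.631 = 0.800 m/s; Fr₂ = V₂/√(g·y₂) = 0.322.
From the momentum equation (using Fr₂), y₁/y₂ = ½[√(1 + 8Fr₂²) − 1] = ½[√1.828 − 1] = 0.176.
y₁ = 0.176 × 0.631 = 0.111 m.
V₁ = q/y₁ = 0.505/0.111 = 4.55 m/s.

V₁ = 4.55 m/s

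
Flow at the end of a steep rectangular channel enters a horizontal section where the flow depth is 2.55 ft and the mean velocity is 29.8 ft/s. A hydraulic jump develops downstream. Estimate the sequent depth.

Fr₁ = V₁/√(g·y₁) = 29.8/√(32.2×2.55) = 3.29.
Bélanger equation: y₂/y₁ = ½[√(1 + 8Fr₁²) − 1] = ½[√87.52 − 1] = 4.18.
y₂ = 4.18 × 2.55 = 10.7 ft.

y₂ = 10.7 ft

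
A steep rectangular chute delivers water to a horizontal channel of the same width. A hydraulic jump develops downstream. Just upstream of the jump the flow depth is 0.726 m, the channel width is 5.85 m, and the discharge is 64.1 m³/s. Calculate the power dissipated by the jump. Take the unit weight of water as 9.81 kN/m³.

P = 4198 kW

q = Q/b = 64.1/5.85 = 11.0 m²/s; V₁ = q/y₁ = 15.1 m/s. Fr₁ = V₁/√(g·y₁) = 5.66.
By Bélanger, y₂/y₁ = ½[√(1 + 8Fr₁²) − 1] = ½[√256.9 − 1] = 7.51.
y₂ = 7.51 × 0.726 = 5.45 m.
Head loss: ΔE = (y₂ − y₁)³/(4y₁y₂) = (5.45 − 0.726)³/(4×0.726×5.45) = 106/15.8 = 6.68 m.
P = γ·Q·ΔE = 9.81 × 64.1 × 6.68 = 4198 kW.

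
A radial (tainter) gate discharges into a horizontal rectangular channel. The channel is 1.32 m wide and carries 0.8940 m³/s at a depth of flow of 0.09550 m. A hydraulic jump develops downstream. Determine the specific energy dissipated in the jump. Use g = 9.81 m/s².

ΔE = 1.690 m

q = Q/b = 0.8940/1.32 = 0.6773 m²/s; V₁ = q/y₁ = 7.092 m/s. Fr₁ = V₁/√(g·y₁) = 7.327.
Conjugate-depth relation: y₂/y₁ = ½[√(1 + 8Fr₁²) − 1] = ½[√430.48 − 1] = 9.874.
y₂ = 9.874 × 0.09550 = 0.9430 m.
V₂ = q/y₂ = 0.6773/0.9430 = 0.7182 m/s. E₁ = y₁ + V₁²/2g = 2.659 m; E₂ = y₂ + V₂²/2g = 0.9693 m. ΔE = E₁ − E₂ = 1.690 m.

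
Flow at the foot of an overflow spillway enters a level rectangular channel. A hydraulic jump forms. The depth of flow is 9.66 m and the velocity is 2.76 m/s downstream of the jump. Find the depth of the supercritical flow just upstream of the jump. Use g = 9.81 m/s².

Fr₂ = V₂/√(g·y₂) = 2.76/√(9.81×9.66) = 0.284.
From the momentum equation (using Fr₂), y₁/y₂ = ½[√(1 + 8Fr₂²) − 1] = ½[√1.643 − 1] = 0.141.
y₁ = 0.141 × 9.66 = 1.36 m.

y₁ = 1.36 m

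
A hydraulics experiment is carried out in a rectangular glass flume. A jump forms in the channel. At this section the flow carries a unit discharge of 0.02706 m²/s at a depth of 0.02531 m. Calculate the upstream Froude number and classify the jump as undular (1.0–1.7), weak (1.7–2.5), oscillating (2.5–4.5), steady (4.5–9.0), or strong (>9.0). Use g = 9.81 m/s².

V₁ = q/y₁ = 0.02706/0.02531 = 1.069 m/s. Fr₁ = V₁/√(g·y₁) = 1.069/√(9.81×0.02531) = 2.146.
Fr₁ = 2.146 lies in the weak range.

Fr₁ = 2.146; weak jump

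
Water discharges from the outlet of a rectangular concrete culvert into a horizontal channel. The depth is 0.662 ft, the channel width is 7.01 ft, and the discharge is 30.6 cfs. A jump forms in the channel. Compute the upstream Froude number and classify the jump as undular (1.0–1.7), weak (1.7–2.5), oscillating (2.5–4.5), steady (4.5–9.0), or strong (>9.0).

q = Q/b = 30.6/7.01 = 4.37 ft²/s; V₁ = q/y₁ = 6.59 ft/s. Fr₁ = V₁/√(g·y₁) = 1.43.
Fr₁ = 1.43 lies in the undular range.

Fr₁ = 1.43; undular jump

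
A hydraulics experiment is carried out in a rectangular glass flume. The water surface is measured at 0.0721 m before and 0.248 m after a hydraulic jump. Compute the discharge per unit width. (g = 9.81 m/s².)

For a rectangular channel the momentum equation gives q² = ½·g·y₁·y₂·(y₁ + y₂) = ½×9.81×0.0721×0.248×0.320 = 0.0281.
q = √0.0281 = 0.168 m²/s.

q = 0.168 m²/s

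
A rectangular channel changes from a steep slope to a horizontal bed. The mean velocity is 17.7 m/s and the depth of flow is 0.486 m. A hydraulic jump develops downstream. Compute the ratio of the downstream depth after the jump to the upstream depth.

Fr₁ = V₁/√(g·y₁) = 17.7/√(9.81×0.486) = 8.11.
Sequent-depth ratio: y₂/y₁ = ½[√(1 + 8Fr₁²) − 1] = ½[√526.7 − 1] = 11.0.

y₂/y₁ = 11.0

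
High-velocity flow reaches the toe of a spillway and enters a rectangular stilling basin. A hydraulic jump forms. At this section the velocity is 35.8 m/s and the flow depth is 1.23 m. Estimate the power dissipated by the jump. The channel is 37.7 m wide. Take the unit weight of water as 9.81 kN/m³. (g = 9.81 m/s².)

Fr₁ = V₁/√(g·y₁) = 35.8/√(9.81×1.23) = 10.3.
Sequent-depth ratio: y₂/y₁ = ½[√(1 + 8Fr₁²) − 1] = ½[√850.7 − 1] = 14.1.
y₂ = 14.1 × 1.23 = 17.3 m.
q = V₁·y₁ = 35.8 × 1.23 = 44.0 m²/s. V₂ = q/y₂ = 44.0/17.3 = 2.54 m/s. E₁ = y₁ + V₁²/2g = 66.6 m; E₂ = y₂ + V₂²/2g = 17.7 m. ΔE = E₁ − E₂ = 48.9 m.
Q = q·b = 44.0 × 37.7 = 1660 m³/s. P = γ·Q·ΔE = 9.81 × 1660 × 48.9 = 796371 kW.

P = 796371 kW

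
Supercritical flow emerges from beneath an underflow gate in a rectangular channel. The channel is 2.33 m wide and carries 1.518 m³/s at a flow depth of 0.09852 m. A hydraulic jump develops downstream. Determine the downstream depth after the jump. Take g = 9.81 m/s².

y₂ = 0.8892 m

q = Q/b = 1.518/2.33 = 0.6515 m²/s; V₁ = q/y₁ = 6.613 m/s. Fr₁ = V₁/√(g·y₁) = 6.727.
From the momentum equation for a rectangular channel, y₂/y₁ = ½[√(1 + 8Fr₁²) − 1] = ½[√362.98 − 1] = 9.026.
y₂ = 9.026 × 0.09852 = 0.8892 m.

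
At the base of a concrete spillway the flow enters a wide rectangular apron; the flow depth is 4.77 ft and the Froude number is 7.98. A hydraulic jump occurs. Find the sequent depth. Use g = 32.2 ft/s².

Fr₁ = 7.98 (given).
Sequent-depth ratio: y₂/y₁ = ½[√(1 + 8Fr₁²) − 1] = ½[√510.4 − 1] = 10.8.
y₂ = 10.8 × 4.77 = 51.5 ft.

y₂ = 51.5 ft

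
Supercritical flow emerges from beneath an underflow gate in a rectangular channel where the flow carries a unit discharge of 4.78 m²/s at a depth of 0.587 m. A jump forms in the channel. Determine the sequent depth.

V₁ = q/y₁ = 4.78/0.587 = 8.14 m/s. Fr₁ = V₁/√(g·y₁) = 8.14/√(9.81×0.587) = 3.39.
Conjugate-depth relation: y₂/y₁ = ½[√(1 + 8Fr₁²) − 1] = ½[√93.12 − 1] = 4.32.
y₂ = 4.32 × 0.587 = 2.54 m.

y₂ = 2.54 m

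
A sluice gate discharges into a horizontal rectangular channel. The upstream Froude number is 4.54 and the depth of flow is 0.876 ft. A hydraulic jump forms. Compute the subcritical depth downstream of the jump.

Fr₁ = 4.54 (given).
By Bélanger, y₂/y₁ = ½[√(1 + 8Fr₁²) − 1] = ½[√165.9 − 1] = 5.94.
y₂ = 5.94 × 0.876 = 5.20 ft.

y₂ = 5.20 ft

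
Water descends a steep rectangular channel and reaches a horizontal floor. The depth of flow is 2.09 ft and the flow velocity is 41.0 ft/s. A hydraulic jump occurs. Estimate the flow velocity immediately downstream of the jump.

Fr₁ = V₁/√(g·y₁) = 41.0/√(32.2×2.09) = 5.00.
Conjugate-depth relation: y₂/y₁ = ½[√(1 + 8Fr₁²) − 1] = ½[√200.8 − 1] = 6.59.
y₂ = 6.59 × 2.09 = 13.8 ft.
q = V₁·y₁ = 41.0 × 2.09 = 85.7 ft²/s.
V₂ = q/y₂ = 85.7/13.8 = 6.23 ft/s.

V₂ = 6.23 ft/s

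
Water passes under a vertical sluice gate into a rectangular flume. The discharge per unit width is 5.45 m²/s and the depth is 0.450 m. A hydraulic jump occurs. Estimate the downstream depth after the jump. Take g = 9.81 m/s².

V₁ = q/y₁ = 5.45/0.450 = 12.1 m/s. Fr₁ = V₁/√(g·y₁) = 12.1/√(9.81×0.450) = 5.76.
Conjugate-depth relation: y₂/y₁ = ½[√(1 + 8Fr₁²) − 1] = ½[√266.8 − 1] = 7.67.
y₂ = 7.67 × 0.450 = 3.45 m.

y₂ = 3.45 m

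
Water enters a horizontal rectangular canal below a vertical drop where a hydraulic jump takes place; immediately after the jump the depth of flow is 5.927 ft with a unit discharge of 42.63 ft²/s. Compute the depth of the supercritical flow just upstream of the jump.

V₂ = q/y₂ = 42.63/5.927 = 7.193 ft/s; Fr₂ = V₂/√(g·y₂) = 0.5206.
The Bélanger relation is symmetric: y₁/y₂ = ½[√(1 + 8Fr₂²) − 1] = ½[√3.1685 − 1] = 0.3900.
y₁ = 0.3900 × 5.927 = 2.312 ft.

y₁ = 2.312 ft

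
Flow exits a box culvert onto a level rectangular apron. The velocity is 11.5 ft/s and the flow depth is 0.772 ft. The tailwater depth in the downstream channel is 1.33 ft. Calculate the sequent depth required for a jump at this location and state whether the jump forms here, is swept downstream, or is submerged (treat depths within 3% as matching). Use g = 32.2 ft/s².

Fr₁ = V₁/√(g·y₁) = 11.5/√(32.2×0.772) = 2.31.
From the momentum equation for a rectangular channel, y₂/y₁ = ½[√(1 + 8Fr₁²) − 1] = ½[√43.56 − 1] = 2.80.
y₂ = 2.80 × 0.772 = 2.16 ft.
Tailwater y_tw = 1.33 ft: y_tw < y₂, so the jump is swept downstream.

y₂ = 2.16 ft; the jump is swept downstream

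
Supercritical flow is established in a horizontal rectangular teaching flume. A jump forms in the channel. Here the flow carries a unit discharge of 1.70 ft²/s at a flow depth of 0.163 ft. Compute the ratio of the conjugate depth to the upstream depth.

y₂/y₁ = 5.96

V₁ = q/y₁ = 1.70/0.163 = 10.4 ft/s. Fr₁ = V₁/√(g·y₁) = 10.4/√(32.2×0.163) = 4.55.
Conjugate-depth relation: y₂/y₁ = ½[√(1 + 8Fr₁²) − 1] = ½[√166.8 − 1] = 5.96.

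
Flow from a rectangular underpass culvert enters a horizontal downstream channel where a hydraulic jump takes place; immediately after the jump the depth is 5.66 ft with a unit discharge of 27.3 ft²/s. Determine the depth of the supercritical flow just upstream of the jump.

V₂ = q/y₂ = 27.3/5.66 = 4.82 ft/s; Fr₂ = V₂/√(g·y₂) = 0.357.
From the momentum equation (using Fr₂), y₁/y₂ = ½[√(1 + 8Fr₂²) − 1] = ½[√2.021 − 1] = 0.211.
y₁ = 0.211 × 5.66 = 1.19 ft.

y₁ = 1.19 ft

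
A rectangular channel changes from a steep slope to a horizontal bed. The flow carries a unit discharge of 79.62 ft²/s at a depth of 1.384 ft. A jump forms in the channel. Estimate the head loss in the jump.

ΔE = 36.21 ft

V₁ = q/y₁ = 79.62/1.384 = 57.53 ft/s. Fr₁ = V₁/√(g·y₁) = 57.53/√(32.2×1.384) = 8.618.
By Bélanger, y₂/y₁ = ½[√(1 + 8Fr₁²) − 1] = ½[√595.11 − 1] = 11.70.
y₂ = 11.70 × 1.384 = 16.19 ft.
Head loss: ΔE = (y₂ − y₁)³/(4y₁y₂) = (16.19 − 1.384)³/(4×1.384×16.19) = 3245/89.62 = 36.21 ft.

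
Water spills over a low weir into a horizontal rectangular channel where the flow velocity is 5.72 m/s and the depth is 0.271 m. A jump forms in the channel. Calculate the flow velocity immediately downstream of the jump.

V₂ = 1.27 m/s

Fr₁ = V₁/√(g·y₁) = 5.72/√(9.81×0.271) = 3.51.
From the momentum equation for a rectangular channel, y₂/y₁ = ½[√(1 + 8Fr₁²) − 1] = ½[√99.46 − 1] = 4.49.
y₂ = 4.49 × 0.271 = 1.22 m.
q = V₁·y₁ = 5.72 × 0.271 = 1.55 m²/s.
V₂ = q/y₂ = 1.55/1.22 = 1.27 m/s.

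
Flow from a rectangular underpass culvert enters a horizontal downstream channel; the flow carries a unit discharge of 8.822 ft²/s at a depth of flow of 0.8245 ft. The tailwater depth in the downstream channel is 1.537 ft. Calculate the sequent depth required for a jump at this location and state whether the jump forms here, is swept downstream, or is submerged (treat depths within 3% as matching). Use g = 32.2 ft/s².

y₂ = 2.044 ft; the jump is swept downstream

V₁ = q/y₁ = 8.822/0.8245 = 10.70 ft/s. Fr₁ = V₁/√(g·y₁) = 10.70/√(32.2×0.8245) = 2.077.
Sequent-depth ratio: y₂/y₁ = ½[√(1 + 8Fr₁²) − 1] = ½[√35.498 − 1] = 2.479.
y₂ = 2.479 × 0.8245 = 2.044 ft.
Tailwater y_tw = 1.537 ft: y_tw < y₂, so the jump is swept downstream.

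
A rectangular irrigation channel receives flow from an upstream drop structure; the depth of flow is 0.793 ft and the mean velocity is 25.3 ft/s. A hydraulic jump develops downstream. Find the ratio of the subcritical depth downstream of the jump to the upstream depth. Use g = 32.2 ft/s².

Fr₁ = V₁/√(g·y₁) = 25.3/√(32.2×0.793) = 5.01.
Bélanger equation: y₂/y₁ = ½[√(1 + 8Fr₁²) − 1] = ½[√201.5 − 1] = 6.60.

y₂/y₁ = 6.60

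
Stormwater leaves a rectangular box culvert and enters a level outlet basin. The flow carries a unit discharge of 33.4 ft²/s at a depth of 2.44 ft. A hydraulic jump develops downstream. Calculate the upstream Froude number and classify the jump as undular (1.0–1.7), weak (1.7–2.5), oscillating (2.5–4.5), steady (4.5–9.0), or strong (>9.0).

Fr₁ = 1.54; undular jump

V₁ = q/y₁ = 33.4/2.44 = 13.7 ft/s. Fr₁ = V₁/√(g·y₁) = 13.7/√(32.2×2.44) = 1.54.
Fr₁ = 1.54 lies in the undular range.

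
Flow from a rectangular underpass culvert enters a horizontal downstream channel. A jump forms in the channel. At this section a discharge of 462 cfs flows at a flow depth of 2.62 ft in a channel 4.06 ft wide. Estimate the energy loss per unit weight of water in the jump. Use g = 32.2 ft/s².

ΔE = 14.9 ft

q = Q/b = 462/4.06 = 114 ft²/s; V₁ = q/y₁ = 43.4 ft/s. Fr₁ = V₁/√(g·y₁) = 4.73.
From the momentum equation for a rectangular channel, y₂/y₁ = ½[√(1 + 8Fr₁²) − 1] = ½[√179.9 − 1] = 6.21.
y₂ = 6.21 × 2.62 = 16.3 ft.
V₂ = q/y₂ = 114/16.3 = 7.00 ft/s. E₁ = y₁ + V₁²/2g = 31.9 ft; E₂ = y₂ + V₂²/2g = 17.0 ft. ΔE = E₁ − E₂ = 14.9 ft.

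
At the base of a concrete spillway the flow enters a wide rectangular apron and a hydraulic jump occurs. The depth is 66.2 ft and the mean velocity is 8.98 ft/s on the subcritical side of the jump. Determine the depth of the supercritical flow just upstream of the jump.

Fr₂ = V₂/√(g·y₂) = 8.98/√(32.2×66.2) = 0.194.
The Bélanger relation is symmetric: y₁/y₂ = ½[√(1 + 8Fr₂²) − 1] = ½[√1.303 − 1] = 0.0707.
y₁ = 0.0707 × 66.2 = 4.68 ft.

y₁ = 4.68 ft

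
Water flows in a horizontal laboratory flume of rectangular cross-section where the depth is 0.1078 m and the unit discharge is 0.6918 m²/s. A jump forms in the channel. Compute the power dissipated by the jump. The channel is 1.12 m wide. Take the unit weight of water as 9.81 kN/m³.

P = 9.712 kW

V₁ = q/y₁ = 0.6918/0.1078 = 6.417 m/s. Fr₁ = V₁/√(g·y₁) = 6.417/√(9.81×0.1078) = 6.240.
From the momentum equation for a rectangular channel, y₂/y₁ = ½[√(1 + 8Fr₁²) − 1] = ½[√312.55 − 1] = 8.340.
y₂ = 8.340 × 0.1078 = 0.8990 m.
V₂ = q/y₂ = 0.6918/0.8990 = 0.7695 m/s. E₁ = y₁ + V₁²/2g = 2.207 m; E₂ = y₂ + V₂²/2g = 0.9292 m. ΔE = E₁ − E₂ = 1.278 m.
Q = q·b = 0.6918 × 1.12 = 0.7748 m³/s. P = γ·Q·ΔE = 9.81 × 0.7748 × 1.278 = 9.712 kW.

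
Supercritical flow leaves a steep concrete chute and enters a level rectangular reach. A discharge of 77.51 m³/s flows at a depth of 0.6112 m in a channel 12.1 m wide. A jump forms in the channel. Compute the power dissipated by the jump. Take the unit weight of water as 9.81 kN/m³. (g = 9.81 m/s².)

P = 1994 kW

q = Q/b = 77.51/12.1 = 6.406 m²/s; V₁ = q/y₁ = 10.48 m/s. Fr₁ = V₁/√(g·y₁) = 4.280.
Sequent-depth ratio: y₂/y₁ = ½[√(1 + 8Fr₁²) − 1] = ½[√147.56 − 1] = 5.574.
y₂ = 5.574 × 0.6112 = 3.407 m.
Head loss: ΔE = (y₂ − y₁)³/(4y₁y₂) = (3.407 − 0.6112)³/(4×0.6112×3.407) = 21.85/8.329 = 2.623 m.
P = γ·Q·ΔE = 9.81 × 77.51 × 2.623 = 1994 kW.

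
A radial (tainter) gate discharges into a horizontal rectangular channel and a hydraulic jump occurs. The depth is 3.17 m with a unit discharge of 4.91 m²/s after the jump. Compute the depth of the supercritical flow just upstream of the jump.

y₁ = 0.431 m

V₂ = q/y₂ = 4.91/3.17 = 1.55 m/s; Fr₂ = V₂/√(g·y₂) = 0.278.
Since the conjugate-depth ratio holds either way, y₁/y₂ = ½[√(1 + 8Fr₂²) − 1] = ½[√1.617 − 1] = 0.136.
y₁ = 0.136 × 3.17 = 0.431 m.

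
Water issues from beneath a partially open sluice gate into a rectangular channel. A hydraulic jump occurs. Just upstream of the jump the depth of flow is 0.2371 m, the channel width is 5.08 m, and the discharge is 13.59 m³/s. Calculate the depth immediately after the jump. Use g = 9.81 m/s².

y₂ = 2.365 m

q = Q/b = 13.59/5.08 = 2.675 m²/s; V₁ = q/y₁ = 11.28 m/s. Fr₁ = V₁/√(g·y₁) = 7.398.
From the momentum equation for a rectangular channel, y₂/y₁ = ½[√(1 + 8Fr₁²) − 1] = ½[√438.86 − 1] = 9.975.
y₂ = 9.975 × 0.2371 = 2.365 m.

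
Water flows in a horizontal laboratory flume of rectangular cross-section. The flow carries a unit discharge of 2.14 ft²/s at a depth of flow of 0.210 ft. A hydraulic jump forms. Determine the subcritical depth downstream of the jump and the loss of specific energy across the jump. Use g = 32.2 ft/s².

V₁ = q/y₁ = 2.14/0.210 = 10.2 ft/s. Fr₁ = V₁/√(g·y₁) = 10.2/√(32.2×0.210) = 3.92.
From the momentum equation for a rectangular channel, y₂/y₁ = ½[√(1 + 8Fr₁²) − 1] = ½[√123.9 − 1] = 5.06.
y₂ = 5.06 × 0.210 = 1.06 ft.
Head loss: ΔE = (y₂ − y₁)³/(4y₁y₂) = (1.06 − 0.210)³/(4×0.210×1.06) = 0.622/0.893 = 0.696 ft.

y₂ = 1.06 ft; ΔE = 0.696 ft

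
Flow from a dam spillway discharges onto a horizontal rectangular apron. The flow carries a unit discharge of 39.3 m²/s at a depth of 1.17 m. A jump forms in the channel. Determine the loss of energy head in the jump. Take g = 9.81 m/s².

V₁ = q/y₁ = 39.3/1.17 = 33.6 m/s. Fr₁ = V₁/√(g·y₁) = 33.6/√(9.81×1.17) = 9.91.
From the momentum equation for a rectangular channel, y₂/y₁ = ½[√(1 + 8Fr₁²) − 1] = ½[√787.4 − 1] = 13.5.
y₂ = 13.5 × 1.17 = 15.8 m.
Head loss: ΔE = (y₂ − y₁)³/(4y₁y₂) = (15.8 − 1.17)³/(4×1.17×15.8) = 3151/74.1 = 42.5 m.

ΔE = 42.5 m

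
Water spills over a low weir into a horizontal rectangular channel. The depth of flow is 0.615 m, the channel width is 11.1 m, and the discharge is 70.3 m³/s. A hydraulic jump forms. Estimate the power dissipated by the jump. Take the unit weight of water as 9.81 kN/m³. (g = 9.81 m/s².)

P = 1715 kW

q = Q/b = 70.3/11.1 = 6.33 m²/s; V₁ = q/y₁ = 10.3 m/s. Fr₁ = V₁/√(g·y₁) = 4.19.
By Bélanger, y₂/y₁ = ½[√(1 + 8Fr₁²) − 1] = ½[√141.6 − 1] = 5.45.
y₂ = 5.45 × 0.615 = 3.35 m.
Head loss: ΔE = (y₂ − y₁)³/(4y₁y₂) = (3.35 − 0.615)³/(4×0.615×3.35) = 20.5/8.25 = 2.49 m.
P = γ·Q·ΔE = 9.81 × 70.3 × 2.49 = 1715 kW.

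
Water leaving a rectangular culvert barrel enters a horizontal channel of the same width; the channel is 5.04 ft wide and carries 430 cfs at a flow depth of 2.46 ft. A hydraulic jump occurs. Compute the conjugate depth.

q = Q/b = 430/5.04 = 85.3 ft²/s; V₁ = q/y₁ = 34.7 ft/s. Fr₁ = V₁/√(g·y₁) = 3.90.
From the momentum equation for a rectangular channel, y₂/y₁ = ½[√(1 + 8Fr₁²) − 1] = ½[√122.5 − 1] = 5.03.
y₂ = 5.03 × 2.46 = 12.4 ft.

y₂ = 12.4 ft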